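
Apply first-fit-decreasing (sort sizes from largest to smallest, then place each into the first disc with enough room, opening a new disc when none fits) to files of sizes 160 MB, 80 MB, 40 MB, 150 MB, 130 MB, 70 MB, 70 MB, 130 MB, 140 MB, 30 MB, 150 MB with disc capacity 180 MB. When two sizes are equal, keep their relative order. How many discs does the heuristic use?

Sorted descending: 160, 150, 150, 140, 130, 130, 80, 70, 70, 40, 30.
  160 → disc 1 (new)  [load 160/180]
  150 → disc 2 (new)  [load 150/180]
  150 → disc 3 (new)  [load 150/180]
  140 → disc 4 (new)  [load 140/180]
  130 → disc 5 (new)  [load 130/180]
  130 → disc 6 (new)  [load 130/180]
  80 → disc 7 (new)  [load 80/180]
  70 → disc 7  [load 150/180]
  70 → disc 8 (new)  [load 70/180]
  40 → disc 4  [load 180/180]
  30 → disc 2  [load 180/180]
8 discs opened.

8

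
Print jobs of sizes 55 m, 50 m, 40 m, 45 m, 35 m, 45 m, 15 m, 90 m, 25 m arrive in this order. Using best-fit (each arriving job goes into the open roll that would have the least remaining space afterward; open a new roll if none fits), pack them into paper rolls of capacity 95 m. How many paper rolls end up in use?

  55 → roll 1 (new)  [load 55/95]
  50 → roll 2 (new)  [load 50/95]
  40 → roll 1  [load 95/95]
  45 → roll 2  [load 95/95]
  35 → roll 3 (new)  [load 35/95]
  45 → roll 3  [load 80/95]
  15 → roll 3  [load 95/95]
  90 → roll 4 (new)  [load 90/95]
  25 → roll 5 (new)  [load 25/95]
5 paper rolls opened.

5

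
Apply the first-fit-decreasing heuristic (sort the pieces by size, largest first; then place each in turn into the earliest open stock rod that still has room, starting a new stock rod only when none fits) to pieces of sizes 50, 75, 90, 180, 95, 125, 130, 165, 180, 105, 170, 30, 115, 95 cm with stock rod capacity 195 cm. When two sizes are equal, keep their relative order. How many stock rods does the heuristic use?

9

Sorted descending: 180, 180, 170, 165, 130, 125, 115, 105, 95, 95, 90, 75, 50, 30.
  180 → stock rod 1 (new)  [load 180/195]
  180 → stock rod 2 (new)  [load 180/195]
  170 → stock rod 3 (new)  [load 170/195]
  165 → stock rod 4 (new)  [load 165/195]
  130 → stock rod 5 (new)  [load 130/195]
  125 → stock rod 6 (new)  [load 125/195]
  115 → stock rod 7 (new)  [load 115/195]
  105 → stock rod 8 (new)  [load 105/195]
  95 → stock rod 9 (new)  [load 95/195]
  95 → stock rod 9  [load 190/195]
  90 → stock rod 8  [load 195/195]
  75 → stock rod 7  [load 190/195]
  50 → stock rod 5  [load 180/195]
  30 → stock rod 4  [load 195/195]
9 stock rods opened.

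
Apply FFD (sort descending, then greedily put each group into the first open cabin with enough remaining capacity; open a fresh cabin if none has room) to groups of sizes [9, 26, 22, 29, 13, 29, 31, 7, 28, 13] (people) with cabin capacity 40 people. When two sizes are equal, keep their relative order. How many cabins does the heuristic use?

6

Sorted descending: 31, 29, 29, 28, 26, 22, 13, 13, 9, 7.
  31 → cabin 1 (new)  [load 31/40]
  29 → cabin 2 (new)  [load 29/40]
  29 → cabin 3 (new)  [load 29/40]
  28 → cabin 4 (new)  [load 28/40]
  26 → cabin 5 (new)  [load 26/40]
  22 → cabin 6 (new)  [load 22/40]
  13 → cabin 5  [load 39/40]
  13 → cabin 6  [load 35/40]
  9 → cabin 1  [load 40/40]
  7 → cabin 2  [load 36/40]
6 cabins opened.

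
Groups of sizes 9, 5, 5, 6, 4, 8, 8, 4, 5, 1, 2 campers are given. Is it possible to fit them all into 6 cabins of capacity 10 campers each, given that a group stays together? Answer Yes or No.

Yes

A valid assignment using 6 cabins:
  cabin 1: 9 + 1 = 10
  cabin 2: 8 + 2 = 10
  cabin 3: 8 = 8
  cabin 4: 6 + 4 = 10
  cabin 5: 5 + 5 = 10
  cabin 6: 5 + 4 = 9
Every load is within 10 campers, so 6 cabins suffice.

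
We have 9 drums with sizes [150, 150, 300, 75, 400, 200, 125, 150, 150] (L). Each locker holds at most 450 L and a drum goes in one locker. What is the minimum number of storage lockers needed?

4

Total = 400 + 300 + 200 + 150 + 150 + 150 + 150 + 125 + 75 = 1700 L.
Lower bound: ⌈1700/450⌉ = 4 storage lockers.
A packing using 4 storage lockers:
  locker 1: 400 = 400
  locker 2: 300 + 150 = 450
  locker 3: 200 + 150 + 75 = 425
  locker 4: 150 + 150 + 125 = 425
This matches the lower bound, so 4 is optimal.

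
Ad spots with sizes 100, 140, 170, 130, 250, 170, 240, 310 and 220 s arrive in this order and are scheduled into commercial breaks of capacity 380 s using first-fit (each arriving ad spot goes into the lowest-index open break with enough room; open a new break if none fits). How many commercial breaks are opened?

  100 → break 1 (new)  [load 100/380]
  140 → break 1  [load 240/380]
  170 → break 2 (new)  [load 170/380]
  130 → break 1  [load 370/380]
  250 → break 3 (new)  [load 250/380]
  170 → break 2  [load 340/380]
  240 → break 4 (new)  [load 240/380]
  310 → break 5 (new)  [load 310/380]
  220 → break 6 (new)  [load 220/380]
6 commercial breaks opened.

6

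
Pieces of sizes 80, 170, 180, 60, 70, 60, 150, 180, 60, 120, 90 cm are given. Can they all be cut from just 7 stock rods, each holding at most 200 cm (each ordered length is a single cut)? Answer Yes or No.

A valid assignment using 7 stock rods:
  stock rod 1: 180 = 180
  stock rod 2: 180 = 180
  stock rod 3: 170 = 170
  stock rod 4: 150 = 150
  stock rod 5: 120 + 80 = 200
  stock rod 6: 90 + 70 = 160
  stock rod 7: 60 + 60 + 60 = 180
Every load is within 200 cm, so 7 stock rods suffice.

Yes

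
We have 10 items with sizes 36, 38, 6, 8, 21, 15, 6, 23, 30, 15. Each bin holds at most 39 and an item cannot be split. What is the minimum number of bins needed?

6

Total = 38 + 36 + 30 + 23 + 21 + 15 + 15 + 8 + 6 + 6 = 198.
Lower bound: ⌈198/39⌉ = 6 bins.
A packing using 6 bins:
  bin 1: 38 = 38
  bin 2: 36 = 36
  bin 3: 30 + 8 = 38
  bin 4: 23 + 15 = 38
  bin 5: 21 + 15 = 36
  bin 6: 6 + 6 = 12
This matches the lower bound, so 6 is optimal.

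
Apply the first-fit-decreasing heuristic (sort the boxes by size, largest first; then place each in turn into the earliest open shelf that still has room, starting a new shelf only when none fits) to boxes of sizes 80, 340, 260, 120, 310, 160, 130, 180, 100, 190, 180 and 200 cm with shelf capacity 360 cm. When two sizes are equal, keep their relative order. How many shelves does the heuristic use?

7

Sorted descending: 340, 310, 260, 200, 190, 180, 180, 160, 130, 120, 100, 80.
  340 → shelf 1 (new)  [load 340/360]
  310 → shelf 2 (new)  [load 310/360]
  260 → shelf 3 (new)  [load 260/360]
  200 → shelf 4 (new)  [load 200/360]
  190 → shelf 5 (new)  [load 190/360]
  180 → shelf 6 (new)  [load 180/360]
  180 → shelf 6  [load 360/360]
  160 → shelf 4  [load 360/360]
  130 → shelf 5  [load 320/360]
  120 → shelf 7 (new)  [load 120/360]
  100 → shelf 3  [load 360/360]
  80 → shelf 7  [load 200/360]
7 shelves opened.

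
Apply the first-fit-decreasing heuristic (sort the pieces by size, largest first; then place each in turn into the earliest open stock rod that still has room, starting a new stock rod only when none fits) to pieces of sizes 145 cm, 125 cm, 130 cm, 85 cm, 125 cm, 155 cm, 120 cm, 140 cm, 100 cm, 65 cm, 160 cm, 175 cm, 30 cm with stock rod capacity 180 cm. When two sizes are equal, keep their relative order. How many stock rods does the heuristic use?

Sorted descending: 175, 160, 155, 145, 140, 130, 125, 125, 120, 100, 85, 65, 30.
  175 → stock rod 1 (new)  [load 175/180]
  160 → stock rod 2 (new)  [load 160/180]
  155 → stock rod 3 (new)  [load 155/180]
  145 → stock rod 4 (new)  [load 145/180]
  140 → stock rod 5 (new)  [load 140/180]
  130 → stock rod 6 (new)  [load 130/180]
  125 → stock rod 7 (new)  [load 125/180]
  125 → stock rod 8 (new)  [load 125/180]
  120 → stock rod 9 (new)  [load 120/180]
  100 → stock rod 10 (new)  [load 100/180]
  85 → stock rod 11 (new)  [load 85/180]
  65 → stock rod 10  [load 165/180]
  30 → stock rod 4  [load 175/180]
11 stock rods opened.

11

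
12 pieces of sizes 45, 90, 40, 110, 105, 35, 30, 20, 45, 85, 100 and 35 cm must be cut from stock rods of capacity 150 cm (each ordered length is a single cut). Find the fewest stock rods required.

5

Total = 110 + 105 + 100 + 90 + 85 + 45 + 45 + 40 + 35 + 35 + 30 + 20 = 740 cm.
Lower bound: ⌈740/150⌉ = 5 stock rods.
A packing using 5 stock rods:
  stock rod 1: 110 + 40 = 150
  stock rod 2: 105 + 45 = 150
  stock rod 3: 100 + 45 = 145
  stock rod 4: 90 + 35 + 20 = 145
  stock rod 5: 85 + 35 + 30 = 150
This matches the lower bound, so 5 is optimal.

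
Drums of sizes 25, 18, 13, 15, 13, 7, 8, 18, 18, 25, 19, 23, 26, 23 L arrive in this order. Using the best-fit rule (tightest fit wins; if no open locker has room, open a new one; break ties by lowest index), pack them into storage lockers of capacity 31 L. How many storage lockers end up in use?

  25 → locker 1 (new)  [load 25/31]
  18 → locker 2 (new)  [load 18/31]
  13 → locker 2  [load 31/31]
  15 → locker 3 (new)  [load 15/31]
  13 → locker 3  [load 28/31]
  7 → locker 4 (new)  [load 7/31]
  8 → locker 4  [load 15/31]
  18 → locker 5 (new)  [load 18/31]
  18 → locker 6 (new)  [load 18/31]
  25 → locker 7 (new)  [load 25/31]
  19 → locker 8 (new)  [load 19/31]
  23 → locker 9 (new)  [load 23/31]
  26 → locker 10 (new)  [load 26/31]
  23 → locker 11 (new)  [load 23/31]
11 storage lockers opened.

11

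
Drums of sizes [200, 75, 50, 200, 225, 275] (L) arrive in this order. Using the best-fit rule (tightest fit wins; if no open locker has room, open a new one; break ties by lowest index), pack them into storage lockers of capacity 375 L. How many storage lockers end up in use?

  200 → locker 1 (new)  [load 200/375]
  75 → locker 1  [load 275/375]
  50 → locker 1  [load 325/375]
  200 → locker 2 (new)  [load 200/375]
  225 → locker 3 (new)  [load 225/375]
  275 → locker 4 (new)  [load 275/375]
4 storage lockers opened.

4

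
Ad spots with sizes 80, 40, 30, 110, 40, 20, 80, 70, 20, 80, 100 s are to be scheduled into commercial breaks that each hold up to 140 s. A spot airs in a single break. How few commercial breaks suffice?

Total = 110 + 100 + 80 + 80 + 80 + 70 + 40 + 40 + 30 + 20 + 20 = 670 s.
Lower bound: ⌈670/140⌉ = 5 commercial breaks.
A packing using 6 commercial breaks:
  break 1: 110 + 30 = 140
  break 2: 100 + 40 = 140
  break 3: 80 + 40 + 20 = 140
  break 4: 80 + 20 = 100
  break 5: 80 = 80
  break 6: 70 = 70
No arrangement into 5 commercial breaks stays within capacity, so 6 is optimal.

6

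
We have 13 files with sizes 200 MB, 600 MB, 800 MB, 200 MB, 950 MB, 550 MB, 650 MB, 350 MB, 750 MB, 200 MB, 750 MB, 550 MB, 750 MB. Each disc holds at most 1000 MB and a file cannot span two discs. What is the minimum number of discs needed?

9

Total = 950 + 800 + 750 + 750 + 750 + 650 + 600 + 550 + 550 + 350 + 200 + 200 + 200 = 7300 MB.
Lower bound: ⌈7300/1000⌉ = 8 discs.
Also, 9 files each exceed 500 MB, and no two of those can share a disc, so at least 9 discs are needed.
A packing using 9 discs:
  disc 1: 950 = 950
  disc 2: 800 + 200 = 1000
  disc 3: 750 + 200 = 950
  disc 4: 750 + 200 = 950
  disc 5: 750 = 750
  disc 6: 650 + 350 = 1000
  disc 7: 600 = 600
  disc 8: 550 = 550
  disc 9: 550 = 550
This matches the lower bound, so 9 is optimal.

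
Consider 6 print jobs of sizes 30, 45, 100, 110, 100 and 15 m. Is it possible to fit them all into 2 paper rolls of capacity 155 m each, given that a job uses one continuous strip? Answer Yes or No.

No

Total = 400 m; ⌈400/155⌉ = 3.
At least 3 paper rolls are required, but only 2 are allowed.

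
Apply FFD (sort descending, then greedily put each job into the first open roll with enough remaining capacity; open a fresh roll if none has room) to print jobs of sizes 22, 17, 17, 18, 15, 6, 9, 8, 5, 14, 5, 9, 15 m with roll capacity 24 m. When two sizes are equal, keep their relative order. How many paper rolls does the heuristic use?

Sorted descending: 22, 18, 17, 17, 15, 15, 14, 9, 9, 8, 6, 5, 5.
  22 → roll 1 (new)  [load 22/24]
  18 → roll 2 (new)  [load 18/24]
  17 → roll 3 (new)  [load 17/24]
  17 → roll 4 (new)  [load 17/24]
  15 → roll 5 (new)  [load 15/24]
  15 → roll 6 (new)  [load 15/24]
  14 → roll 7 (new)  [load 14/24]
  9 → roll 5  [load 24/24]
  9 → roll 6  [load 24/24]
  8 → roll 7  [load 22/24]
  6 → roll 2  [load 24/24]
  5 → roll 3  [load 22/24]
  5 → roll 4  [load 22/24]
7 paper rolls opened.

7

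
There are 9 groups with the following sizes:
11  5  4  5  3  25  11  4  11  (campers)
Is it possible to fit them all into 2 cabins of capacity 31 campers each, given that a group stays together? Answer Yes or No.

No

Total = 79 campers; ⌈79/31⌉ = 3.
At least 3 cabins are required, but only 2 are allowed.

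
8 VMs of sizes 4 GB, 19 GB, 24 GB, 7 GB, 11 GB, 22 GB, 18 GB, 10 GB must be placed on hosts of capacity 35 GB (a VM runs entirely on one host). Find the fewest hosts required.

4

Total = 24 + 22 + 19 + 18 + 11 + 10 + 7 + 4 = 115 GB.
Lower bound: ⌈115/35⌉ = 4 hosts.
A packing using 4 hosts:
  host 1: 24 + 11 = 35
  host 2: 22 + 10 = 32
  host 3: 19 + 7 + 4 = 30
  host 4: 18 = 18
This matches the lower bound, so 4 is optimal.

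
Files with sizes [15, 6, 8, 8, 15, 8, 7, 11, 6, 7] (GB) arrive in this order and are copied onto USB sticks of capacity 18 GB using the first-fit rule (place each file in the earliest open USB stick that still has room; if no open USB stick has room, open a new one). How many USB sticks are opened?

  15 → USB stick 1 (new)  [load 15/18]
  6 → USB stick 2 (new)  [load 6/18]
  8 → USB stick 2  [load 14/18]
  8 → USB stick 3 (new)  [load 8/18]
  15 → USB stick 4 (new)  [load 15/18]
  8 → USB stick 3  [load 16/18]
  7 → USB stick 5 (new)  [load 7/18]
  11 → USB stick 5  [load 18/18]
  6 → USB stick 6 (new)  [load 6/18]
  7 → USB stick 6  [load 13/18]
6 USB sticks opened.

6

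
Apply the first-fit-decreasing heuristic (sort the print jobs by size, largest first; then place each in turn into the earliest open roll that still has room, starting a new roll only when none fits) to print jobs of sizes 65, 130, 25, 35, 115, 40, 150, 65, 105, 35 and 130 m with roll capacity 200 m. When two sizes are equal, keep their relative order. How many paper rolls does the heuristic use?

5

Sorted descending: 150, 130, 130, 115, 105, 65, 65, 40, 35, 35, 25.
  150 → roll 1 (new)  [load 150/200]
  130 → roll 2 (new)  [load 130/200]
  130 → roll 3 (new)  [load 130/200]
  115 → roll 4 (new)  [load 115/200]
  105 → roll 5 (new)  [load 105/200]
  65 → roll 2  [load 195/200]
  65 → roll 3  [load 195/200]
  40 → roll 1  [load 190/200]
  35 → roll 4  [load 150/200]
  35 → roll 4  [load 185/200]
  25 → roll 5  [load 130/200]
5 paper rolls opened.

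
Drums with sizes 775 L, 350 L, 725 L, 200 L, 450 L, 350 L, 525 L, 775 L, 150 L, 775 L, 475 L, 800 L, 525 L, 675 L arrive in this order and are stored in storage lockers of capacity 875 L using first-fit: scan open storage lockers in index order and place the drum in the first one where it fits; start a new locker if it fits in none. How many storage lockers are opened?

11

  775 → locker 1 (new)  [load 775/875]
  350 → locker 2 (new)  [load 350/875]
  725 → locker 3 (new)  [load 725/875]
  200 → locker 2  [load 550/875]
  450 → locker 4 (new)  [load 450/875]
  350 → locker 4  [load 800/875]
  525 → locker 5 (new)  [load 525/875]
  775 → locker 6 (new)  [load 775/875]
  150 → locker 2  [load 700/875]
  775 → locker 7 (new)  [load 775/875]
  475 → locker 8 (new)  [load 475/875]
  800 → locker 9 (new)  [load 800/875]
  525 → locker 10 (new)  [load 525/875]
  675 → locker 11 (new)  [load 675/875]
11 storage lockers opened.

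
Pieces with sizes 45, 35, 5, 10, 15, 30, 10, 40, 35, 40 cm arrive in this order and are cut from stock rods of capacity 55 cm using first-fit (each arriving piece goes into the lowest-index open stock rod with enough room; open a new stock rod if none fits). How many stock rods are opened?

6

  45 → stock rod 1 (new)  [load 45/55]
  35 → stock rod 2 (new)  [load 35/55]
  5 → stock rod 1  [load 50/55]
  10 → stock rod 2  [load 45/55]
  15 → stock rod 3 (new)  [load 15/55]
  30 → stock rod 3  [load 45/55]
  10 → stock rod 2  [load 55/55]
  40 → stock rod 4 (new)  [load 40/55]
  35 → stock rod 5 (new)  [load 35/55]
  40 → stock rod 6 (new)  [load 40/55]
6 stock rods opened.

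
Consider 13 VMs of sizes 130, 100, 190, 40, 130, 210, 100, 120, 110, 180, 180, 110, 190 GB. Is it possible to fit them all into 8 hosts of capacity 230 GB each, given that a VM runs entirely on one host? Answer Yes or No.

Total = 1790 GB; ⌈1790/230⌉ = 8.
The bound of 8 does not rule out 8, but exhaustive search shows no assignment into 8 hosts of capacity 230 GB exists — the minimum is 9.

No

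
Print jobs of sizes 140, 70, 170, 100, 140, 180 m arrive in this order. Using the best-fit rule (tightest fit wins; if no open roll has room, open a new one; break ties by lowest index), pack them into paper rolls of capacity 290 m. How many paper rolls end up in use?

  140 → roll 1 (new)  [load 140/290]
  70 → roll 1  [load 210/290]
  170 → roll 2 (new)  [load 170/290]
  100 → roll 2  [load 270/290]
  140 → roll 3 (new)  [load 140/290]
  180 → roll 4 (new)  [load 180/290]
4 paper rolls opened.

4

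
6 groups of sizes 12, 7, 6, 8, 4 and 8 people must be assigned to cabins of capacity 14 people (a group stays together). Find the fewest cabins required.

Total = 12 + 8 + 8 + 7 + 6 + 4 = 45 people.
Lower bound: ⌈45/14⌉ = 4 cabins.
A packing using 4 cabins:
  cabin 1: 12 = 12
  cabin 2: 8 + 6 = 14
  cabin 3: 8 + 4 = 12
  cabin 4: 7 = 7
This matches the lower bound, so 4 is optimal.

4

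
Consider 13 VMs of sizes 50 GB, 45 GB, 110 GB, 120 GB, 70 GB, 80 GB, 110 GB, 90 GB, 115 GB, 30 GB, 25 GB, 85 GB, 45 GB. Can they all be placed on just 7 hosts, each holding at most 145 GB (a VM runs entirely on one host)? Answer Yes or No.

Total = 975 GB; ⌈975/145⌉ = 7.
The bound of 7 does not rule out 7, but exhaustive search shows no assignment into 7 hosts of capacity 145 GB exists — the minimum is 8.

No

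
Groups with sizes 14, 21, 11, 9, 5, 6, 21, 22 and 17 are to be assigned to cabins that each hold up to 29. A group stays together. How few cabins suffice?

5

Total = 22 + 21 + 21 + 17 + 14 + 11 + 9 + 6 + 5 = 126.
Lower bound: ⌈126/29⌉ = 5 cabins.
A packing using 5 cabins:
  cabin 1: 22 + 6 = 28
  cabin 2: 21 + 5 = 26
  cabin 3: 21 = 21
  cabin 4: 17 + 11 = 28
  cabin 5: 14 + 9 = 23
This matches the lower bound, so 5 is optimal.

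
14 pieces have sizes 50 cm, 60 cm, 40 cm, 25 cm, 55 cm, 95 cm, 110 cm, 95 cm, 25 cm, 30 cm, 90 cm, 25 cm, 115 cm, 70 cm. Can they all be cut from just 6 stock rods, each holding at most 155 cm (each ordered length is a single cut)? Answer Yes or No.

Yes

A valid assignment using 6 stock rods:
  stock rod 1: 115 + 40 = 155
  stock rod 2: 110 + 30 = 140
  stock rod 3: 95 + 60 = 155
  stock rod 4: 95 + 55 = 150
  stock rod 5: 90 + 50 = 140
  stock rod 6: 70 + 25 + 25 + 25 = 145
Every load is within 155 cm, so 6 stock rods suffice.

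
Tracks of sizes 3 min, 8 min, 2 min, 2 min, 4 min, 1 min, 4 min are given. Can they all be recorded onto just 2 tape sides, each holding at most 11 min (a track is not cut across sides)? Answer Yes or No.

No

Total = 24 min; ⌈24/11⌉ = 3.
At least 3 tape sides are required, but only 2 are allowed.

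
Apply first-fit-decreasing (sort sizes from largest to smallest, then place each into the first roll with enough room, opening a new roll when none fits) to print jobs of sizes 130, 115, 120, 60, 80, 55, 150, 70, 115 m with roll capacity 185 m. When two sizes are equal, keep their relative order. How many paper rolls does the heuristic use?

6

Sorted descending: 150, 130, 120, 115, 115, 80, 70, 60, 55.
  150 → roll 1 (new)  [load 150/185]
  130 → roll 2 (new)  [load 130/185]
  120 → roll 3 (new)  [load 120/185]
  115 → roll 4 (new)  [load 115/185]
  115 → roll 5 (new)  [load 115/185]
  80 → roll 6 (new)  [load 80/185]
  70 → roll 4  [load 185/185]
  60 → roll 3  [load 180/185]
  55 → roll 2  [load 185/185]
6 paper rolls opened.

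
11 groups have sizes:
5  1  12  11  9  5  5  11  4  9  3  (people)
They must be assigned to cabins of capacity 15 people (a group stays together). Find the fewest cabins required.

6

Total = 12 + 11 + 11 + 9 + 9 + 5 + 5 + 5 + 4 + 3 + 1 = 75 people.
Lower bound: ⌈75/15⌉ = 5 cabins.
A packing using 6 cabins:
  cabin 1: 12 + 3 = 15
  cabin 2: 11 + 4 = 15
  cabin 3: 11 + 1 = 12
  cabin 4: 9 + 5 = 14
  cabin 5: 9 + 5 = 14
  cabin 6: 5 = 5
No arrangement into 5 cabins stays within capacity, so 6 is optimal.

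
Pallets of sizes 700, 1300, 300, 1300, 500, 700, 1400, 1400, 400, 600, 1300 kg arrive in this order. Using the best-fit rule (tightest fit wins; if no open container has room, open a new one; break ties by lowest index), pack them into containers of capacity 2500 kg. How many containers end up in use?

  700 → container 1 (new)  [load 700/2500]
  1300 → container 1  [load 2000/2500]
  300 → container 1  [load 2300/2500]
  1300 → container 2 (new)  [load 1300/2500]
  500 → container 2  [load 1800/2500]
  700 → container 2  [load 2500/2500]
  1400 → container 3 (new)  [load 1400/2500]
  1400 → container 4 (new)  [load 1400/2500]
  400 → container 3  [load 1800/2500]
  600 → container 3  [load 2400/2500]
  1300 → container 5 (new)  [load 1300/2500]
5 containers opened.

5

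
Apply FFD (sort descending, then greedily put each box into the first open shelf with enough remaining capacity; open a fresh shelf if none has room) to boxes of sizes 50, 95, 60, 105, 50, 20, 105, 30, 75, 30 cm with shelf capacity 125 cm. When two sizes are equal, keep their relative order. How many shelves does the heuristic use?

Sorted descending: 105, 105, 95, 75, 60, 50, 50, 30, 30, 20.
  105 → shelf 1 (new)  [load 105/125]
  105 → shelf 2 (new)  [load 105/125]
  95 → shelf 3 (new)  [load 95/125]
  75 → shelf 4 (new)  [load 75/125]
  60 → shelf 5 (new)  [load 60/125]
  50 → shelf 4  [load 125/125]
  50 → shelf 5  [load 110/125]
  30 → shelf 3  [load 125/125]
  30 → shelf 6 (new)  [load 30/125]
  20 → shelf 1  [load 125/125]
6 shelves opened.

6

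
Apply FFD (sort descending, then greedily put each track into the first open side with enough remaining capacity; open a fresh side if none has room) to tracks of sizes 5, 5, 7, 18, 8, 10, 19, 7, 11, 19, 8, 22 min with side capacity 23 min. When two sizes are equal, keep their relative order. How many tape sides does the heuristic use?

Sorted descending: 22, 19, 19, 18, 11, 10, 8, 8, 7, 7, 5, 5.
  22 → side 1 (new)  [load 22/23]
  19 → side 2 (new)  [load 19/23]
  19 → side 3 (new)  [load 19/23]
  18 → side 4 (new)  [load 18/23]
  11 → side 5 (new)  [load 11/23]
  10 → side 5  [load 21/23]
  8 → side 6 (new)  [load 8/23]
  8 → side 6  [load 16/23]
  7 → side 6  [load 23/23]
  7 → side 7 (new)  [load 7/23]
  5 → side 4  [load 23/23]
  5 → side 7  [load 12/23]
7 tape sides opened.

7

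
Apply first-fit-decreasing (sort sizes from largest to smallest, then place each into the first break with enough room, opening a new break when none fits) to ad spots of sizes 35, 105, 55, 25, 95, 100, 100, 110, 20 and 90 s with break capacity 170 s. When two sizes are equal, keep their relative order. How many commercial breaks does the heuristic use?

Sorted descending: 110, 105, 100, 100, 95, 90, 55, 35, 25, 20.
  110 → break 1 (new)  [load 110/170]
  105 → break 2 (new)  [load 105/170]
  100 → break 3 (new)  [load 100/170]
  100 → break 4 (new)  [load 100/170]
  95 → break 5 (new)  [load 95/170]
  90 → break 6 (new)  [load 90/170]
  55 → break 1  [load 165/170]
  35 → break 2  [load 140/170]
  25 → break 2  [load 165/170]
  20 → break 3  [load 120/170]
6 commercial breaks opened.

6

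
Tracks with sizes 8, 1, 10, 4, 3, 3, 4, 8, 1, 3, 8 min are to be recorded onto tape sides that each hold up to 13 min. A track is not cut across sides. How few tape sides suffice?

5

Total = 10 + 8 + 8 + 8 + 4 + 4 + 3 + 3 + 3 + 1 + 1 = 53 min.
Lower bound: ⌈53/13⌉ = 5 tape sides.
A packing using 5 tape sides:
  side 1: 10 + 3 = 13
  side 2: 8 + 4 + 1 = 13
  side 3: 8 + 4 + 1 = 13
  side 4: 8 + 3 = 11
  side 5: 3 = 3
This matches the lower bound, so 5 is optimal.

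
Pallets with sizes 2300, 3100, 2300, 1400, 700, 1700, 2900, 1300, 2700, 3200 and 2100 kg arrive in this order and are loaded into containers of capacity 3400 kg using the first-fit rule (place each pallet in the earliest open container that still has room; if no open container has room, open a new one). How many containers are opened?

8

  2300 → container 1 (new)  [load 2300/3400]
  3100 → container 2 (new)  [load 3100/3400]
  2300 → container 3 (new)  [load 2300/3400]
  1400 → container 4 (new)  [load 1400/3400]
  700 → container 1  [load 3000/3400]
  1700 → container 4  [load 3100/3400]
  2900 → container 5 (new)  [load 2900/3400]
  1300 → container 6 (new)  [load 1300/3400]
  2700 → container 7 (new)  [load 2700/3400]
  3200 → container 8 (new)  [load 3200/3400]
  2100 → container 6  [load 3400/3400]
8 containers opened.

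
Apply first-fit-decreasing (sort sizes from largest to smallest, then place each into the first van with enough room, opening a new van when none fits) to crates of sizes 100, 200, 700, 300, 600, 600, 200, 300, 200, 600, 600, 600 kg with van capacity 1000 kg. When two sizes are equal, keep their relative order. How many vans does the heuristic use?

Sorted descending: 700, 600, 600, 600, 600, 600, 300, 300, 200, 200, 200, 100.
  700 → van 1 (new)  [load 700/1000]
  600 → van 2 (new)  [load 600/1000]
  600 → van 3 (new)  [load 600/1000]
  600 → van 4 (new)  [load 600/1000]
  600 → van 5 (new)  [load 600/1000]
  600 → van 6 (new)  [load 600/1000]
  300 → van 1  [load 1000/1000]
  300 → van 2  [load 900/1000]
  200 → van 3  [load 800/1000]
  200 → van 3  [load 1000/1000]
  200 → van 4  [load 800/1000]
  100 → van 2  [load 1000/1000]
6 vans opened.

6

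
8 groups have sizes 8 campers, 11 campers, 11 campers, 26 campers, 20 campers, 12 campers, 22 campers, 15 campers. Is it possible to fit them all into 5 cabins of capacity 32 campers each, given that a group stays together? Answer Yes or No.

A valid assignment using 5 cabins:
  cabin 1: 26 = 26
  cabin 2: 22 + 8 = 30
  cabin 3: 20 + 12 = 32
  cabin 4: 15 + 11 = 26
  cabin 5: 11 = 11
Every load is within 32 campers, so 5 cabins suffice.

Yes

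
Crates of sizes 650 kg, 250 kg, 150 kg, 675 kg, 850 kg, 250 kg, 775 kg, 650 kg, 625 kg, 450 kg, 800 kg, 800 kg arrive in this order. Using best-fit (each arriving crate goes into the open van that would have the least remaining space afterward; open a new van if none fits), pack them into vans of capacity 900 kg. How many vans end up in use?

9

  650 → van 1 (new)  [load 650/900]
  250 → van 1  [load 900/900]
  150 → van 2 (new)  [load 150/900]
  675 → van 2  [load 825/900]
  850 → van 3 (new)  [load 850/900]
  250 → van 4 (new)  [load 250/900]
  775 → van 5 (new)  [load 775/900]
  650 → van 4  [load 900/900]
  625 → van 6 (new)  [load 625/900]
  450 → van 7 (new)  [load 450/900]
  800 → van 8 (new)  [load 800/900]
  800 → van 9 (new)  [load 800/900]
9 vans opened.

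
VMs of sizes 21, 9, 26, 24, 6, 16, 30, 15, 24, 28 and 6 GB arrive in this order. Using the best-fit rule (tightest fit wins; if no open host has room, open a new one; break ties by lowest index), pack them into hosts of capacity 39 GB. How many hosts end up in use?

7

  21 → host 1 (new)  [load 21/39]
  9 → host 1  [load 30/39]
  26 → host 2 (new)  [load 26/39]
  24 → host 3 (new)  [load 24/39]
  6 → host 1  [load 36/39]
  16 → host 4 (new)  [load 16/39]
  30 → host 5 (new)  [load 30/39]
  15 → host 3  [load 39/39]
  24 → host 6 (new)  [load 24/39]
  28 → host 7 (new)  [load 28/39]
  6 → host 5  [load 36/39]
7 hosts opened.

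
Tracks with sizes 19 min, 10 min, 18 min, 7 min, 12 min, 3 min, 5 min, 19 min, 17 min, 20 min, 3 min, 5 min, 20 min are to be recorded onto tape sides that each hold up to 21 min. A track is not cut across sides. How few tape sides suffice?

Total = 20 + 20 + 19 + 19 + 18 + 17 + 12 + 10 + 7 + 5 + 5 + 3 + 3 = 158 min.
Lower bound: ⌈158/21⌉ = 8 tape sides.
A packing using 8 tape sides:
  side 1: 20 = 20
  side 2: 20 = 20
  side 3: 19 = 19
  side 4: 19 = 19
  side 5: 18 + 3 = 21
  side 6: 17 + 3 = 20
  side 7: 12 + 7 = 19
  side 8: 10 + 5 + 5 = 20
This matches the lower bound, so 8 is optimal.

8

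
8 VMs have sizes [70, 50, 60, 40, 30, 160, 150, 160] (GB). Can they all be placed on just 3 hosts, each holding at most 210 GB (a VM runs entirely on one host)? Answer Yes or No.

Total = 720 GB; ⌈720/210⌉ = 4.
At least 4 hosts are required, but only 3 are allowed.

No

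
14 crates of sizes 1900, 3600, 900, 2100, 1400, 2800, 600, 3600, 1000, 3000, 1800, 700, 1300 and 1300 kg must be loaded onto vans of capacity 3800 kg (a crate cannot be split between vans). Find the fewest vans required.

8

Total = 3600 + 3600 + 3000 + 2800 + 2100 + 1900 + 1800 + 1400 + 1300 + 1300 + 1000 + 900 + 700 + 600 = 26000 kg.
Lower bound: ⌈26000/3800⌉ = 7 vans.
A packing using 8 vans:
  van 1: 3600 = 3600
  van 2: 3600 = 3600
  van 3: 3000 + 700 = 3700
  van 4: 2800 + 1000 = 3800
  van 5: 2100 + 1400 = 3500
  van 6: 1900 + 1800 = 3700
  van 7: 1300 + 1300 + 900 = 3500
  van 8: 600 = 600
No arrangement into 7 vans stays within capacity, so 8 is optimal.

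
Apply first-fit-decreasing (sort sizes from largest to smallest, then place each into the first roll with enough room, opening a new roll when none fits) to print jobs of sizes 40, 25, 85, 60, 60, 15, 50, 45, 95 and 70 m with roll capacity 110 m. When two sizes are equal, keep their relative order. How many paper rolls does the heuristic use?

5

Sorted descending: 95, 85, 70, 60, 60, 50, 45, 40, 25, 15.
  95 → roll 1 (new)  [load 95/110]
  85 → roll 2 (new)  [load 85/110]
  70 → roll 3 (new)  [load 70/110]
  60 → roll 4 (new)  [load 60/110]
  60 → roll 5 (new)  [load 60/110]
  50 → roll 4  [load 110/110]
  45 → roll 5  [load 105/110]
  40 → roll 3  [load 110/110]
  25 → roll 2  [load 110/110]
  15 → roll 1  [load 110/110]
5 paper rolls opened.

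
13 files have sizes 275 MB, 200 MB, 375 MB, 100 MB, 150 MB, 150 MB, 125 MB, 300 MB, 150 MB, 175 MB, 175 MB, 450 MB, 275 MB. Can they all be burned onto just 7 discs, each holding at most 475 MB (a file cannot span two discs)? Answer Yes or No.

Yes

A valid assignment using 7 discs:
  disc 1: 450 = 450
  disc 2: 375 + 100 = 475
  disc 3: 300 + 175 = 475
  disc 4: 275 + 200 = 475
  disc 5: 275 + 175 = 450
  disc 6: 150 + 150 + 150 = 450
  disc 7: 125 = 125
Every load is within 475 MB, so 7 discs suffice.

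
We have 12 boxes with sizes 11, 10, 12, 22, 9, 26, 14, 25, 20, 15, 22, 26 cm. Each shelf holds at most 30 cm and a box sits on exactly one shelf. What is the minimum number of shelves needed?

Total = 26 + 26 + 25 + 22 + 22 + 20 + 15 + 14 + 12 + 11 + 10 + 9 = 212 cm.
Lower bound: ⌈212/30⌉ = 8 shelves.
A packing using 9 shelves:
  shelf 1: 26 = 26
  shelf 2: 26 = 26
  shelf 3: 25 = 25
  shelf 4: 22 = 22
  shelf 5: 22 = 22
  shelf 6: 20 + 10 = 30
  shelf 7: 15 + 14 = 29
  shelf 8: 12 + 11 = 23
  shelf 9: 9 = 9
No arrangement into 8 shelves stays within capacity, so 9 is optimal.

9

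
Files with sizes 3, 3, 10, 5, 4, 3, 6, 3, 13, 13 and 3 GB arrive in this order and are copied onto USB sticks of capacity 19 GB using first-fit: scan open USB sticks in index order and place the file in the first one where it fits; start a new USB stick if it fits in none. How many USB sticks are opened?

  3 → USB stick 1 (new)  [load 3/19]
  3 → USB stick 1  [load 6/19]
  10 → USB stick 1  [load 16/19]
  5 → USB stick 2 (new)  [load 5/19]
  4 → USB stick 2  [load 9/19]
  3 → USB stick 1  [load 19/19]
  6 → USB stick 2  [load 15/19]
  3 → USB stick 2  [load 18/19]
  13 → USB stick 3 (new)  [load 13/19]
  13 → USB stick 4 (new)  [load 13/19]
  3 → USB stick 3  [load 16/19]
4 USB sticks opened.

4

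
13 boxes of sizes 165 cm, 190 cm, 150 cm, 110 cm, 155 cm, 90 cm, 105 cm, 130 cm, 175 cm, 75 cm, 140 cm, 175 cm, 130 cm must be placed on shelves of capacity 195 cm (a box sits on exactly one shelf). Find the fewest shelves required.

11

Total = 190 + 175 + 175 + 165 + 155 + 150 + 140 + 130 + 130 + 110 + 105 + 90 + 75 = 1790 cm.
Lower bound: ⌈1790/195⌉ = 10 shelves.
Also, 11 boxes each exceed 195/2 cm, and no two of those can share a shelf, so at least 11 shelves are needed.
A packing using 11 shelves:
  shelf 1: 190 = 190
  shelf 2: 175 = 175
  shelf 3: 175 = 175
  shelf 4: 165 = 165
  shelf 5: 155 = 155
  shelf 6: 150 = 150
  shelf 7: 140 = 140
  shelf 8: 130 = 130
  shelf 9: 130 = 130
  shelf 10: 110 + 75 = 185
  shelf 11: 105 + 90 = 195
This matches the lower bound, so 11 is optimal.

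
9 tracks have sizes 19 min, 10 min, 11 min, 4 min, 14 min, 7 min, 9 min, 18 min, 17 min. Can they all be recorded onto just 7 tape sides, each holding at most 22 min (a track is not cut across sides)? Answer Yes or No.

A valid assignment using 6 tape sides:
  side 1: 19 = 19
  side 2: 18 + 4 = 22
  side 3: 17 = 17
  side 4: 14 + 7 = 21
  side 5: 11 + 10 = 21
  side 6: 9 = 9
That uses only 6 ≤ 7, so 7 tape sides are enough.

Yes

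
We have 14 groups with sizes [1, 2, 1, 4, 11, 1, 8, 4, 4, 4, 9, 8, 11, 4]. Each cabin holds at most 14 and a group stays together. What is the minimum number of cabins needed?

6

Total = 11 + 11 + 9 + 8 + 8 + 4 + 4 + 4 + 4 + 4 + 2 + 1 + 1 + 1 = 72.
Lower bound: ⌈72/14⌉ = 6 cabins.
A packing using 6 cabins:
  cabin 1: 11 + 2 + 1 = 14
  cabin 2: 11 + 1 + 1 = 13
  cabin 3: 9 + 4 = 13
  cabin 4: 8 + 4 = 12
  cabin 5: 8 + 4 = 12
  cabin 6: 4 + 4 = 8
This matches the lower bound, so 6 is optimal.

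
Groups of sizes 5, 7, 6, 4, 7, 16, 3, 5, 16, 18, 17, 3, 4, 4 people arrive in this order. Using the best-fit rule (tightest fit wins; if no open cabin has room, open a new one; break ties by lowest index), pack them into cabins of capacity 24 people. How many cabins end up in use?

6

  5 → cabin 1 (new)  [load 5/24]
  7 → cabin 1  [load 12/24]
  6 → cabin 1  [load 18/24]
  4 → cabin 1  [load 22/24]
  7 → cabin 2 (new)  [load 7/24]
  16 → cabin 2  [load 23/24]
  3 → cabin 3 (new)  [load 3/24]
  5 → cabin 3  [load 8/24]
  16 → cabin 3  [load 24/24]
  18 → cabin 4 (new)  [load 18/24]
  17 → cabin 5 (new)  [load 17/24]
  3 → cabin 4  [load 21/24]
  4 → cabin 5  [load 21/24]
  4 → cabin 6 (new)  [load 4/24]
6 cabins opened.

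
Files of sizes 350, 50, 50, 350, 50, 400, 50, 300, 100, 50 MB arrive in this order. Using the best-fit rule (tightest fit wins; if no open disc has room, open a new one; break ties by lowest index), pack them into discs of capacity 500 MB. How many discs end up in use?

  350 → disc 1 (new)  [load 350/500]
  50 → disc 1  [load 400/500]
  50 → disc 1  [load 450/500]
  350 → disc 2 (new)  [load 350/500]
  50 → disc 1  [load 500/500]
  400 → disc 3 (new)  [load 400/500]
  50 → disc 3  [load 450/500]
  300 → disc 4 (new)  [load 300/500]
  100 → disc 2  [load 450/500]
  50 → disc 2  [load 500/500]
4 discs opened.

4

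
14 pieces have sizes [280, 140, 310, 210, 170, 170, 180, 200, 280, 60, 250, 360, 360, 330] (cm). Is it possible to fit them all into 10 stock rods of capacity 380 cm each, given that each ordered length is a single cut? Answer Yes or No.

Yes

A valid assignment using 10 stock rods:
  stock rod 1: 360 = 360
  stock rod 2: 360 = 360
  stock rod 3: 330 = 330
  stock rod 4: 310 + 60 = 370
  stock rod 5: 280 = 280
  stock rod 6: 280 = 280
  stock rod 7: 250 = 250
  stock rod 8: 210 + 170 = 380
  stock rod 9: 200 + 180 = 380
  stock rod 10: 170 + 140 = 310
Every load is within 380 cm, so 10 stock rods suffice.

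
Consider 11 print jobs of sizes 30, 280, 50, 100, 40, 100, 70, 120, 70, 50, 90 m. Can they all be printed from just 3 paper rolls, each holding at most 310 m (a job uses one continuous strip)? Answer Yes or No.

Total = 1000 m; ⌈1000/310⌉ = 4.
At least 4 paper rolls are required, but only 3 are allowed.

No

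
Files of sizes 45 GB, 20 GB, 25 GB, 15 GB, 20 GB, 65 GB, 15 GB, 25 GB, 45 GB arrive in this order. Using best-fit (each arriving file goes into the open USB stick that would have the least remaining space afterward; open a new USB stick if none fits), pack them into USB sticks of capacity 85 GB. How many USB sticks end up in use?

  45 → USB stick 1 (new)  [load 45/85]
  20 → USB stick 1  [load 65/85]
  25 → USB stick 2 (new)  [load 25/85]
  15 → USB stick 1  [load 80/85]
  20 → USB stick 2  [load 45/85]
  65 → USB stick 3 (new)  [load 65/85]
  15 → USB stick 3  [load 80/85]
  25 → USB stick 2  [load 70/85]
  45 → USB stick 4 (new)  [load 45/85]
4 USB sticks opened.

4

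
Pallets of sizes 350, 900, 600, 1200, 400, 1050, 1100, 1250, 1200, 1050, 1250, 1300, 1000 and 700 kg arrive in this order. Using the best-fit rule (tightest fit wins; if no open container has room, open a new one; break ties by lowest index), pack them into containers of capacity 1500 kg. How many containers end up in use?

  350 → container 1 (new)  [load 350/1500]
  900 → container 1  [load 1250/1500]
  600 → container 2 (new)  [load 600/1500]
  1200 → container 3 (new)  [load 1200/1500]
  400 → container 2  [load 1000/1500]
  1050 → container 4 (new)  [load 1050/1500]
  1100 → container 5 (new)  [load 1100/1500]
  1250 → container 6 (new)  [load 1250/1500]
  1200 → container 7 (new)  [load 1200/1500]
  1050 → container 8 (new)  [load 1050/1500]
  1250 → container 9 (new)  [load 1250/1500]
  1300 → container 10 (new)  [load 1300/1500]
  1000 → container 11 (new)  [load 1000/1500]
  700 → container 12 (new)  [load 700/1500]
12 containers opened.

12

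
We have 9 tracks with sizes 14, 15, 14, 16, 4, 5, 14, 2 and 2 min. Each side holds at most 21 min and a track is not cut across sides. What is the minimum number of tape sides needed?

Total = 16 + 15 + 14 + 14 + 14 + 5 + 4 + 2 + 2 = 86 min.
Lower bound: ⌈86/21⌉ = 5 tape sides.
A packing using 5 tape sides:
  side 1: 16 + 5 = 21
  side 2: 15 + 4 + 2 = 21
  side 3: 14 + 2 = 16
  side 4: 14 = 14
  side 5: 14 = 14
This matches the lower bound, so 5 is optimal.

5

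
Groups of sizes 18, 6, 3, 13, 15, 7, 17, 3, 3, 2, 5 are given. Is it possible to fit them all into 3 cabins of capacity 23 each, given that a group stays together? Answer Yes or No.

No

Total = 92; ⌈92/23⌉ = 4.
At least 4 cabins are required, but only 3 are allowed.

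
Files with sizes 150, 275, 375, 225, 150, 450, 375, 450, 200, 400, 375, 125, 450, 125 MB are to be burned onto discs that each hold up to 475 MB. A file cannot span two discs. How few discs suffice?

Total = 450 + 450 + 450 + 400 + 375 + 375 + 375 + 275 + 225 + 200 + 150 + 150 + 125 + 125 = 4125 MB.
Lower bound: ⌈4125/475⌉ = 9 discs.
A packing using 10 discs:
  disc 1: 450 = 450
  disc 2: 450 = 450
  disc 3: 450 = 450
  disc 4: 400 = 400
  disc 5: 375 = 375
  disc 6: 375 = 375
  disc 7: 375 = 375
  disc 8: 275 + 200 = 475
  disc 9: 225 + 150 = 375
  disc 10: 150 + 125 + 125 = 400
No arrangement into 9 discs stays within capacity, so 10 is optimal.

10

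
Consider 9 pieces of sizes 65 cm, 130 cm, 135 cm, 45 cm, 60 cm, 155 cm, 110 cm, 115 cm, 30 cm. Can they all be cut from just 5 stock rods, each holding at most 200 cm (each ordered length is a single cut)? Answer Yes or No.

Yes

A valid assignment using 5 stock rods:
  stock rod 1: 155 + 45 = 200
  stock rod 2: 135 + 65 = 200
  stock rod 3: 130 + 60 = 190
  stock rod 4: 115 + 30 = 145
  stock rod 5: 110 = 110
Every load is within 200 cm, so 5 stock rods suffice.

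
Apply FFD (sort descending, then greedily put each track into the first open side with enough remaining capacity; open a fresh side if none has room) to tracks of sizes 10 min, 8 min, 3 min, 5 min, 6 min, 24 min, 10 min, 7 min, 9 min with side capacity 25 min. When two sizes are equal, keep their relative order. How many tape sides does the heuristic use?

Sorted descending: 24, 10, 10, 9, 8, 7, 6, 5, 3.
  24 → side 1 (new)  [load 24/25]
  10 → side 2 (new)  [load 10/25]
  10 → side 2  [load 20/25]
  9 → side 3 (new)  [load 9/25]
  8 → side 3  [load 17/25]
  7 → side 3  [load 24/25]
  6 → side 4 (new)  [load 6/25]
  5 → side 2  [load 25/25]
  3 → side 4  [load 9/25]
4 tape sides opened.

4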